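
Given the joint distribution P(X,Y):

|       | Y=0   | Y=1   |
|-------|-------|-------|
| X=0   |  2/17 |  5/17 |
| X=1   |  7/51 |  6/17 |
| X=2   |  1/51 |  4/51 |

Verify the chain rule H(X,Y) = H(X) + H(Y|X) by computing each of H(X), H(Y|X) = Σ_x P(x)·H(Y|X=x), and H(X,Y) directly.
H(X) = 1.3598 bits, H(Y|X) = 0.8455 bits, H(X,Y) = 2.2053 bits

Marginal of X (row sums):
  P(X=0) = 2/17 + 5/17 = 7/17
  P(X=1) = 7/51 + 6/17 = 25/51
  P(X=2) = 1/51 + 4/51 = 5/51
H(X) = -[(7/17)·log₂(7/17) + (25/51)·log₂(25/51) + (5/51)·log₂(5/51)]
  = 0.52710 + 0.50420 + 0.32848 = 1.3598 bits

H(Y|X) = Σ_x P(x)·H(Y|X=x):
  X=0: P(X=0) = 7/17, P(Y|X=0) = (2/7, 5/7) → H(Y|X=0) = 0.86312
  X=1: P(X=1) = 25/51, P(Y|X=1) = (7/25, 18/25) → H(Y|X=1) = 0.85545
  X=2: P(X=2) = 5/51, P(Y|X=2) = (1/5, 4/5) → H(Y|X=2) = 0.72193
H(Y|X) = (7/17)·0.86312 + (25/51)·0.85545 + (5/51)·0.72193 = 0.8455 bits

H(X,Y) = -Σ_{x,y} P(x,y) log₂ P(x,y). Per-cell terms -P(x,y)·log₂P(x,y):
  X=0: 0.36323, 0.51927
  X=1: 0.39324, 0.53029
  X=2: 0.11122, 0.28803
Sum of the 6 terms: H(X,Y) = 2.2053 bits

Chain rule check:
  H(X) + H(Y|X) = 1.3598 + 0.8455 = 2.2053 bits
  H(X,Y) = 2.2053 bits
✓ Chain rule verified.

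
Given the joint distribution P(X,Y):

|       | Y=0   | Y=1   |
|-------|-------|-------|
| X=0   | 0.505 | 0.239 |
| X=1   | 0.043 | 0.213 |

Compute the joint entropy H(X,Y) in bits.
1.6617 bits

H(X,Y) = -Σ_{x,y} P(x,y) log₂ P(x,y). Per-cell terms -P(x,y)·log₂P(x,y):
  X=0: 0.4978, 0.4935
  X=1: 0.1952, 0.4752
Sum of the 4 terms: H(X,Y) = 1.6617 bits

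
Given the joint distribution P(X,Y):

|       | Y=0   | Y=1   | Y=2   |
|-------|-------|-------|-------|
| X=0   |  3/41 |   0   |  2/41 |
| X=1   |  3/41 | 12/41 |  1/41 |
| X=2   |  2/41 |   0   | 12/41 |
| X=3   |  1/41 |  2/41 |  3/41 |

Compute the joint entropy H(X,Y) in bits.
2.7648 bits

H(X,Y) = -Σ_{x,y} P(x,y) log₂ P(x,y). Per-cell terms -P(x,y)·log₂P(x,y):
  X=0: 0.2760, 0.0000, 0.2126
  X=1: 0.2760, 0.5188, 0.1307
  X=2: 0.2126, 0.0000, 0.5188
  X=3: 0.1307, 0.2126, 0.2760
  (cells with P = 0 contribute 0)
Sum of the 12 terms: H(X,Y) = 2.7648 bits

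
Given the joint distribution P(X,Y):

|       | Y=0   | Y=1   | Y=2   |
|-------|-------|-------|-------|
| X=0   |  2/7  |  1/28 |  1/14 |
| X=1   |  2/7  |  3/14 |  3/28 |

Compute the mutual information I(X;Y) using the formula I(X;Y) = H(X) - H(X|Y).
0.0739 bits

I(X;Y) = H(X) - H(X|Y)

Marginal of X (row sums):
  P(X=0) = 2/7 + 1/28 + 1/14 = 11/28
  P(X=1) = 2/7 + 3/14 + 3/28 = 17/28
H(X) = -[(11/28)·log₂(11/28) + (17/28)·log₂(17/28)]
  = 0.5295 + 0.4371 = 0.9666 bits

Marginal of Y (column sums):
  P(Y=0) = 2/7 + 2/7 = 4/7
  P(Y=1) = 1/28 + 3/14 = 1/4
  P(Y=2) = 1/14 + 3/28 = 5/28
H(X|Y) = Σ_y P(y)·H(X|Y=y):
  Y=0: P(Y=0) = 4/7, P(X|Y=0) = (1/2, 1/2) → H(X|Y=0) = 1.0000
  Y=1: P(Y=1) = 1/4, P(X|Y=1) = (1/7, 6/7) → H(X|Y=1) = 0.5917
  Y=2: P(Y=2) = 5/28, P(X|Y=2) = (2/5, 3/5) → H(X|Y=2) = 0.9710
H(X|Y) = (4/7)·1.0000 + (1/4)·0.5917 + (5/28)·0.9710 = 0.8927 bits

I(X;Y) = H(X) - H(X|Y) = 0.9666 - 0.8927 = 0.0739 bits

Cross-check via I(X;Y) = H(X) + H(Y) - H(X,Y): computing H(Y) from the column sums and H(X,Y) from the 6 cells in the same way gives H(Y) = 1.4052 bits and H(X,Y) = 2.2979 bits, so
I(X;Y) = 0.9666 + 1.4052 - 2.2979 = 0.0739 bits ✓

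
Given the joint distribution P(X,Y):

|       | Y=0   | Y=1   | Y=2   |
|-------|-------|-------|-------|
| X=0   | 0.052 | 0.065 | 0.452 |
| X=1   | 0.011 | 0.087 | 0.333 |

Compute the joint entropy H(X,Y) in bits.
1.9023 bits

H(X,Y) = -Σ_{x,y} P(x,y) log₂ P(x,y). Per-cell terms -P(x,y)·log₂P(x,y):
  X=0: 0.2218, 0.2563, 0.5178
  X=1: 0.0716, 0.3065, 0.5283
Sum of the 6 terms: H(X,Y) = 1.9023 bits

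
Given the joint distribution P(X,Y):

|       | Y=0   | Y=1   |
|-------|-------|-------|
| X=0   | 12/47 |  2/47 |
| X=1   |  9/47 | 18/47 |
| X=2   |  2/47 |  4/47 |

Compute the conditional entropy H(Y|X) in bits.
0.8210 bits

H(Y|X) = H(X,Y) - H(X)

H(X,Y) = -Σ_{x,y} P(x,y) log₂ P(x,y). Per-cell terms -P(x,y)·log₂P(x,y):
  X=0: 0.502883, 0.193812
  X=1: 0.456638, 0.530297
  X=2: 0.193812, 0.302518
Sum of the 6 terms: H(X,Y) = 2.17996 bits

Marginal of X (row sums):
  P(X=0) = 12/47 + 2/47 = 14/47
  P(X=1) = 9/47 + 18/47 = 27/47
  P(X=2) = 2/47 + 4/47 = 6/47
H(X) = -[(14/47)·log₂(14/47) + (27/47)·log₂(27/47) + (6/47)·log₂(6/47)]
  = 0.520453 + 0.459403 + 0.379101 = 1.35896 bits

H(Y|X) = H(X,Y) - H(X) = 2.17996 - 1.35896 = 0.8210 bits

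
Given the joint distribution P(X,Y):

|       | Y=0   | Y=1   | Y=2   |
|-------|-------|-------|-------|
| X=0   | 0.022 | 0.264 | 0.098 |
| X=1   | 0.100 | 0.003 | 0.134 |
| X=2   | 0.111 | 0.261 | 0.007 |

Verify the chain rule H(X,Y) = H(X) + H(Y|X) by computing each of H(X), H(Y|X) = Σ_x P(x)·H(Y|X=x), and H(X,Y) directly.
H(X) = 1.5530 bits, H(Y|X) = 1.0576 bits, H(X,Y) = 2.6106 bits

Marginal of X (row sums):
  P(X=0) = 0.022 + 0.264 + 0.098 = 0.384
  P(X=1) = 0.100 + 0.003 + 0.134 = 0.237
  P(X=2) = 0.111 + 0.261 + 0.007 = 0.379
H(X) = -[0.384·log₂(0.384) + 0.237·log₂(0.237) + 0.379·log₂(0.379)]
  = 0.53024 + 0.49226 + 0.53050 = 1.5530 bits

H(Y|X) = Σ_x P(x)·H(Y|X=x):
  X=0: P(X=0) = 0.384, P(Y|X=0) = (11/192, 11/16, 49/192) → H(Y|X=0) = 1.11082
  X=1: P(X=1) = 0.237, P(Y|X=1) = (100/237, 1/79, 134/237) → H(Y|X=1) = 1.07019
  X=2: P(X=2) = 0.379, P(Y|X=2) = (111/379, 261/379, 7/379) → H(Y|X=2) = 0.99583
H(Y|X) = 0.384·1.11082 + 0.237·1.07019 + 0.379·0.99583 = 1.0576 bits

H(X,Y) = -Σ_{x,y} P(x,y) log₂ P(x,y). Per-cell terms -P(x,y)·log₂P(x,y):
  X=0: 0.12114, 0.50725, 0.32841
  X=1: 0.33219, 0.02514, 0.38856
  X=2: 0.35202, 0.50579, 0.05011
Sum of the 9 terms: H(X,Y) = 2.6106 bits

Chain rule check:
  H(X) + H(Y|X) = 1.5530 + 1.0576 = 2.6106 bits
  H(X,Y) = 2.6106 bits
✓ Chain rule verified.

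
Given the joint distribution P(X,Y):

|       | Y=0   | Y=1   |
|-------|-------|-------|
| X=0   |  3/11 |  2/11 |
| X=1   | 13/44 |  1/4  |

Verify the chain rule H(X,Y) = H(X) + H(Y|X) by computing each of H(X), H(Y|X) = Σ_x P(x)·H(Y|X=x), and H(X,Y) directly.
H(X) = 0.9940 bits, H(Y|X) = 0.9841 bits, H(X,Y) = 1.9781 bits

Marginal of X (row sums):
  P(X=0) = 3/11 + 2/11 = 5/11
  P(X=1) = 13/44 + 1/4 = 6/11
H(X) = -[(5/11)·log₂(5/11) + (6/11)·log₂(6/11)]
  = 0.5170 + 0.4770 = 0.9940 bits

H(Y|X) = Σ_x P(x)·H(Y|X=x):
  X=0: P(X=0) = 5/11, P(Y|X=0) = (3/5, 2/5) → H(Y|X=0) = 0.9710
  X=1: P(X=1) = 6/11, P(Y|X=1) = (13/24, 11/24) → H(Y|X=1) = 0.9950
H(Y|X) = (5/11)·0.9710 + (6/11)·0.9950 = 0.9841 bits

H(X,Y) = -Σ_{x,y} P(x,y) log₂ P(x,y). Per-cell terms -P(x,y)·log₂P(x,y):
  X=0: 0.5112, 0.4472
  X=1: 0.5197, 0.5000
Sum of the 4 terms: H(X,Y) = 1.9781 bits

Chain rule check:
  H(X) + H(Y|X) = 0.9940 + 0.9841 = 1.9781 bits
  H(X,Y) = 1.9781 bits
✓ Chain rule verified.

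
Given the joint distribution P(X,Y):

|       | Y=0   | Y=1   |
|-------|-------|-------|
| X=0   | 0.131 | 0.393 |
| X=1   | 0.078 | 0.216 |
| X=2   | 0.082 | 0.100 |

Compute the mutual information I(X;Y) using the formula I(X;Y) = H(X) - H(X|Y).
0.0188 bits

I(X;Y) = H(X) - H(X|Y)

Marginal of X (row sums):
  P(X=0) = 0.131 + 0.393 = 0.524
  P(X=1) = 0.078 + 0.216 = 0.294
  P(X=2) = 0.082 + 0.100 = 0.182
H(X) = -[0.524·log₂(0.524) + 0.294·log₂(0.294) + 0.182·log₂(0.182)]
  = 0.48856 + 0.51924 + 0.44735 = 1.45515 bits

Marginal of Y (column sums):
  P(Y=0) = 0.131 + 0.078 + 0.082 = 0.291
  P(Y=1) = 0.393 + 0.216 + 0.100 = 0.709
H(X|Y) = Σ_y P(y)·H(X|Y=y):
  Y=0: P(Y=0) = 0.291, P(X|Y=0) = (131/291, 26/97, 82/291) → H(X|Y=0) = 1.54240
  Y=1: P(Y=1) = 0.709, P(X|Y=1) = (393/709, 216/709, 100/709) → H(X|Y=1) = 1.39282
H(X|Y) = 0.291·1.54240 + 0.709·1.39282 = 1.43635 bits

I(X;Y) = H(X) - H(X|Y) = 1.45515 - 1.43635 = 0.0188 bits

Cross-check via I(X;Y) = H(X) + H(Y) - H(X,Y): computing H(Y) from the column sums and H(X,Y) from the 6 cells in the same way gives H(Y) = 0.87001 bits and H(X,Y) = 2.30636 bits, so
I(X;Y) = 1.45515 + 0.87001 - 2.30636 = 0.0188 bits ✓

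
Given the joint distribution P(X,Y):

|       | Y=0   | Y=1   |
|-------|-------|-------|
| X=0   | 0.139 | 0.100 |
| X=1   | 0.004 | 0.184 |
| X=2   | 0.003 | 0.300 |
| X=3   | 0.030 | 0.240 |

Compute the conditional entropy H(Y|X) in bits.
0.4225 bits

H(Y|X) = H(X,Y) - H(X)

H(X,Y) = -Σ_{x,y} P(x,y) log₂ P(x,y). Per-cell terms -P(x,y)·log₂P(x,y):
  X=0: 0.3957, 0.3322
  X=1: 0.0319, 0.4494
  X=2: 0.0251, 0.5211
  X=3: 0.1518, 0.4941
Sum of the 8 terms: H(X,Y) = 2.4013 bits

Marginal of X (row sums):
  P(X=0) = 0.139 + 0.100 = 0.239
  P(X=1) = 0.004 + 0.184 = 0.188
  P(X=2) = 0.003 + 0.300 = 0.303
  P(X=3) = 0.030 + 0.240 = 0.270
H(X) = -[0.239·log₂(0.239) + 0.188·log₂(0.188) + 0.303·log₂(0.303) + 0.270·log₂(0.270)]
  = 0.4935 + 0.4533 + 0.5220 + 0.5100 = 1.9788 bits

H(Y|X) = H(X,Y) - H(X) = 2.4013 - 1.9788 = 0.4225 bits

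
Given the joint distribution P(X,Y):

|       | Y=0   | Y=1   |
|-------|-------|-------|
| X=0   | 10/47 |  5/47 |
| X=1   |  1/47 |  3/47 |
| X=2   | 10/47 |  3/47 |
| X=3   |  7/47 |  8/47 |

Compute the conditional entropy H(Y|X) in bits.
0.8958 bits

H(Y|X) = H(X,Y) - H(X)

H(X,Y) = -Σ_{x,y} P(x,y) log₂ P(x,y). Per-cell terms -P(x,y)·log₂P(x,y):
  X=0: 0.4750, 0.3439
  X=1: 0.1182, 0.2534
  X=2: 0.4750, 0.2534
  X=3: 0.4092, 0.4348
Sum of the 8 terms: H(X,Y) = 2.7629 bits

Marginal of X (row sums):
  P(X=0) = 10/47 + 5/47 = 15/47
  P(X=1) = 1/47 + 3/47 = 4/47
  P(X=2) = 10/47 + 3/47 = 13/47
  P(X=3) = 7/47 + 8/47 = 15/47
H(X) = -[(15/47)·log₂(15/47) + (4/47)·log₂(4/47) + (13/47)·log₂(13/47) + (15/47)·log₂(15/47)]
  = 0.5259 + 0.3025 + 0.5128 + 0.5259 = 1.8671 bits

H(Y|X) = H(X,Y) - H(X) = 2.7629 - 1.8671 = 0.8958 bits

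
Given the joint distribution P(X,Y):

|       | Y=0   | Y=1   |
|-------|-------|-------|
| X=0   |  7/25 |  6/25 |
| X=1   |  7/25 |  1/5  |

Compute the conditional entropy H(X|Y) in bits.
0.9974 bits

H(X|Y) = H(X,Y) - H(Y)

H(X,Y) = -Σ_{x,y} P(x,y) log₂ P(x,y). Per-cell terms -P(x,y)·log₂P(x,y):
  X=0: 0.51422, 0.49413
  X=1: 0.51422, 0.46439
Sum of the 4 terms: H(X,Y) = 1.9870 bits

Marginal of Y (column sums):
  P(Y=0) = 7/25 + 7/25 = 14/25
  P(Y=1) = 6/25 + 1/5 = 11/25
H(Y) = -[(14/25)·log₂(14/25) + (11/25)·log₂(11/25)]
  = 0.46844 + 0.52115 = 0.9896 bits

H(X|Y) = H(X,Y) - H(Y) = 1.9870 - 0.9896 = 0.9974 bits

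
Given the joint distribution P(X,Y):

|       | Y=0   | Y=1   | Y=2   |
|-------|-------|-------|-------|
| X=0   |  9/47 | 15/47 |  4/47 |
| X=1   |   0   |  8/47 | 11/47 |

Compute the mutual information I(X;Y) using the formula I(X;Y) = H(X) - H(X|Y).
0.2502 bits

I(X;Y) = H(X) - H(X|Y)

Marginal of X (row sums):
  P(X=0) = 9/47 + 15/47 + 4/47 = 28/47
  P(X=1) = 0 + 8/47 + 11/47 = 19/47
H(X) = -[(28/47)·log₂(28/47) + (19/47)·log₂(19/47)]
  = 0.44516 + 0.52822 = 0.9734 bits

Marginal of Y (column sums):
  P(Y=0) = 9/47 + 0 = 9/47
  P(Y=1) = 15/47 + 8/47 = 23/47
  P(Y=2) = 4/47 + 11/47 = 15/47
H(X|Y) = Σ_y P(y)·H(X|Y=y):
  Y=0: P(Y=0) = 9/47, P(X|Y=0) = (1, 0) → H(X|Y=0) = 0.00000
  Y=1: P(Y=1) = 23/47, P(X|Y=1) = (15/23, 8/23) → H(X|Y=1) = 0.93211
  Y=2: P(Y=2) = 15/47, P(X|Y=2) = (4/15, 11/15) → H(X|Y=2) = 0.83664
H(X|Y) = (9/47)·0.00000 + (23/47)·0.93211 + (15/47)·0.83664 = 0.7232 bits

I(X;Y) = H(X) - H(X|Y) = 0.9734 - 0.7232 = 0.2502 bits

Cross-check via I(X;Y) = H(X) + H(Y) - H(X,Y): computing H(Y) from the column sums and H(X,Y) from the 6 cells in the same way gives H(Y) = 1.4870 bits and H(X,Y) = 2.2102 bits, so
I(X;Y) = 0.9734 + 1.4870 - 2.2102 = 0.2502 bits ✓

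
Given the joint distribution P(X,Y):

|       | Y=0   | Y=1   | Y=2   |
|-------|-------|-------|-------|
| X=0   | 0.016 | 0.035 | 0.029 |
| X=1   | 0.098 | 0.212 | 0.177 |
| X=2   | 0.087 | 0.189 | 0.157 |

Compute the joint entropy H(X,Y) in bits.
2.8380 bits

H(X,Y) = -Σ_{x,y} P(x,y) log₂ P(x,y). Per-cell terms -P(x,y)·log₂P(x,y):
  X=0: 0.09545, 0.16928, 0.14813
  X=1: 0.32841, 0.47443, 0.44218
  X=2: 0.30649, 0.45427, 0.41937
Sum of the 9 terms: H(X,Y) = 2.8380 bits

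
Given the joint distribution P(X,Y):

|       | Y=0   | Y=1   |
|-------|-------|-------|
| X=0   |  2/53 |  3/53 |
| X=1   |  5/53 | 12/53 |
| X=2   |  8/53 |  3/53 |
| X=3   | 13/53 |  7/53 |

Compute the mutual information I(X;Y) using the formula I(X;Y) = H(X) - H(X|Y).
0.0978 bits

I(X;Y) = H(X) - H(X|Y)

Marginal of X (row sums):
  P(X=0) = 2/53 + 3/53 = 5/53
  P(X=1) = 5/53 + 12/53 = 17/53
  P(X=2) = 8/53 + 3/53 = 11/53
  P(X=3) = 13/53 + 7/53 = 20/53
H(X) = -[(5/53)·log₂(5/53) + (17/53)·log₂(17/53) + (11/53)·log₂(11/53) + (20/53)·log₂(20/53)]
  = 0.321320 + 0.526185 + 0.470818 + 0.530563 = 1.84889 bits

Marginal of Y (column sums):
  P(Y=0) = 2/53 + 5/53 + 8/53 + 13/53 = 28/53
  P(Y=1) = 3/53 + 12/53 + 3/53 + 7/53 = 25/53
H(X|Y) = Σ_y P(y)·H(X|Y=y):
  Y=0: P(Y=0) = 28/53, P(X|Y=0) = (1/14, 5/28, 2/7, 13/28) → H(X|Y=0) = 1.746092
  Y=1: P(Y=1) = 25/53, P(X|Y=1) = (3/25, 12/25, 3/25, 7/25) → H(X|Y=1) = 1.756624
H(X|Y) = (28/53)·1.746092 + (25/53)·1.756624 = 1.75106 bits

I(X;Y) = H(X) - H(X|Y) = 1.84889 - 1.75106 = 0.0978 bits

Cross-check via I(X;Y) = H(X) + H(Y) - H(X,Y): computing H(Y) from the column sums and H(X,Y) from the 8 cells in the same way gives H(Y) = 0.99769 bits and H(X,Y) = 2.74875 bits, so
I(X;Y) = 1.84889 + 0.99769 - 2.74875 = 0.0978 bits ✓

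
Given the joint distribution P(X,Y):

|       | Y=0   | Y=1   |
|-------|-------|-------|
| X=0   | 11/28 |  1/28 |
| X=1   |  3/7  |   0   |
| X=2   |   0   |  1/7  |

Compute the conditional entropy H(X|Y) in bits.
0.9492 bits

H(X|Y) = H(X,Y) - H(Y)

H(X,Y) = -Σ_{x,y} P(x,y) log₂ P(x,y). Per-cell terms -P(x,y)·log₂P(x,y):
  X=0: 0.5295413, 0.1716912
  X=1: 0.5238825, 0.0000000
  X=2: 0.0000000, 0.4010507
  (cells with P = 0 contribute 0)
Sum of the 6 terms: H(X,Y) = 1.626166 bits

Marginal of Y (column sums):
  P(Y=0) = 11/28 + 3/7 + 0 = 23/28
  P(Y=1) = 1/28 + 0 + 1/7 = 5/28
H(Y) = -[(23/28)·log₂(23/28) + (5/28)·log₂(5/28)]
  = 0.2331157 + 0.4438262 = 0.676942 bits

H(X|Y) = H(X,Y) - H(Y) = 1.626166 - 0.676942 = 0.9492 bits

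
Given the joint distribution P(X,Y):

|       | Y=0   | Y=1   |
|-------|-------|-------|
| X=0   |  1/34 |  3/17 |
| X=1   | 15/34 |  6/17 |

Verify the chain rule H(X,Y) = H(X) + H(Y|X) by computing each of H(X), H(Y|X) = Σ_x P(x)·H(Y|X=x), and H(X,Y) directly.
H(X) = 0.7335 bits, H(Y|X) = 0.9088 bits, H(X,Y) = 1.6424 bits

Marginal of X (row sums):
  P(X=0) = 1/34 + 3/17 = 7/34
  P(X=1) = 15/34 + 6/17 = 27/34
H(X) = -[(7/34)·log₂(7/34) + (27/34)·log₂(27/34)]
  = 0.46943 + 0.26410 = 0.7335 bits

H(Y|X) = Σ_x P(x)·H(Y|X=x):
  X=0: P(X=0) = 7/34, P(Y|X=0) = (1/7, 6/7) → H(Y|X=0) = 0.59167
  X=1: P(X=1) = 27/34, P(Y|X=1) = (5/9, 4/9) → H(Y|X=1) = 0.99108
H(Y|X) = (7/34)·0.59167 + (27/34)·0.99108 = 0.9088 bits

H(X,Y) = -Σ_{x,y} P(x,y) log₂ P(x,y). Per-cell terms -P(x,y)·log₂P(x,y):
  X=0: 0.14963, 0.44162
  X=1: 0.52084, 0.53029
Sum of the 4 terms: H(X,Y) = 1.6424 bits

Chain rule check:
  H(X) + H(Y|X) = 0.7335 + 0.9088 = 1.6423 bits
  H(X,Y) = 1.6424 bits
✓ Chain rule verified (Δ = 0.0001 is 4-dp rounding noise: each of the three values was rounded independently).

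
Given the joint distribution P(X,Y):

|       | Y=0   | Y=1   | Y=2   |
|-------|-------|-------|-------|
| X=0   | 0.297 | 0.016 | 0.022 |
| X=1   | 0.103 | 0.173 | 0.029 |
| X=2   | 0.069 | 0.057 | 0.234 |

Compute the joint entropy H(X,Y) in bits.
2.6526 bits

H(X,Y) = -Σ_{x,y} P(x,y) log₂ P(x,y). Per-cell terms -P(x,y)·log₂P(x,y):
  X=0: 0.52019, 0.09545, 0.12114
  X=1: 0.33777, 0.43789, 0.14813
  X=2: 0.26615, 0.23557, 0.49033
Sum of the 9 terms: H(X,Y) = 2.6526 bits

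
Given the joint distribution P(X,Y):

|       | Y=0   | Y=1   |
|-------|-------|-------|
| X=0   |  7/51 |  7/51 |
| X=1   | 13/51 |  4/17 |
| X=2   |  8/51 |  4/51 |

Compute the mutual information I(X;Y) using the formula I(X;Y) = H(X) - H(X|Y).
0.0128 bits

I(X;Y) = H(X) - H(X|Y)

Marginal of X (row sums):
  P(X=0) = 7/51 + 7/51 = 14/51
  P(X=1) = 13/51 + 4/17 = 25/51
  P(X=2) = 8/51 + 4/51 = 4/17
H(X) = -[(14/51)·log₂(14/51) + (25/51)·log₂(25/51) + (4/17)·log₂(4/17)]
  = 0.5119801 + 0.5042006 + 0.4911677 = 1.5073484 bits

Marginal of Y (column sums):
  P(Y=0) = 7/51 + 13/51 + 8/51 = 28/51
  P(Y=1) = 7/51 + 4/17 + 4/51 = 23/51
H(X|Y) = Σ_y P(y)·H(X|Y=y):
  Y=0: P(Y=0) = 28/51, P(X|Y=0) = (1/4, 13/28, 2/7) → H(X|Y=0) = 1.5303120
  Y=1: P(Y=1) = 23/51, P(X|Y=1) = (7/23, 12/23, 4/23) → H(X|Y=1) = 1.4509083
H(X|Y) = (28/51)·1.5303120 + (23/51)·1.4509083 = 1.4945025 bits

I(X;Y) = H(X) - H(X|Y) = 1.5073484 - 1.4945025 = 0.0128 bits

Cross-check via I(X;Y) = H(X) + H(Y) - H(X,Y): computing H(Y) from the column sums and H(X,Y) from the 6 cells in the same way gives H(Y) = 0.9930555 bits and H(X,Y) = 2.4875580 bits, so
I(X;Y) = 1.5073484 + 0.9930555 - 2.4875580 = 0.0128 bits ✓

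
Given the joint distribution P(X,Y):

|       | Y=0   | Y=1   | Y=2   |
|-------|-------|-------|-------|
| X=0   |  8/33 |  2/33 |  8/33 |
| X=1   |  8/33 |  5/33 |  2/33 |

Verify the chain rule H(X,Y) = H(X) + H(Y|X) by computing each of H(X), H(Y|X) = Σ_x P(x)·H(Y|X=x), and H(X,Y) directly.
H(X) = 0.9940 bits, H(Y|X) = 1.3955 bits, H(X,Y) = 2.3896 bits

Marginal of X (row sums):
  P(X=0) = 8/33 + 2/33 + 8/33 = 6/11
  P(X=1) = 8/33 + 5/33 + 2/33 = 5/11
H(X) = -[(6/11)·log₂(6/11) + (5/11)·log₂(5/11)]
  = 0.476983 + 0.517047 = 0.9940 bits

H(Y|X) = Σ_x P(x)·H(Y|X=x):
  X=0: P(X=0) = 6/11, P(Y|X=0) = (4/9, 1/9, 4/9) → H(Y|X=0) = 1.392147
  X=1: P(X=1) = 5/11, P(Y|X=1) = (8/15, 1/3, 2/15) → H(Y|X=1) = 1.399581
H(Y|X) = (6/11)·1.392147 + (5/11)·1.399581 = 1.3955 bits

H(X,Y) = -Σ_{x,y} P(x,y) log₂ P(x,y). Per-cell terms -P(x,y)·log₂P(x,y):
  X=0: 0.495611, 0.245115, 0.495611
  X=1: 0.495611, 0.412495, 0.245115
Sum of the 6 terms: H(X,Y) = 2.3896 bits

Chain rule check:
  H(X) + H(Y|X) = 0.9940 + 1.3955 = 2.3895 bits
  H(X,Y) = 2.3896 bits
✓ Chain rule verified (Δ = 0.0001 is 4-dp rounding noise: each of the three values was rounded independently).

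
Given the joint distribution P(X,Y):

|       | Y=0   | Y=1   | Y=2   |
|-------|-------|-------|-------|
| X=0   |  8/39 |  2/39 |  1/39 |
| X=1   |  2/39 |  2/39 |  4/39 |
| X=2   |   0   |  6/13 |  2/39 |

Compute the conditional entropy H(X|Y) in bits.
0.9210 bits

H(X|Y) = H(X,Y) - H(Y)

H(X,Y) = -Σ_{x,y} P(x,y) log₂ P(x,y). Per-cell terms -P(x,y)·log₂P(x,y):
  X=0: 0.46880, 0.21976, 0.13552
  X=1: 0.21976, 0.21976, 0.33696
  X=2: 0.00000, 0.51484, 0.21976
  (cells with P = 0 contribute 0)
Sum of the 9 terms: H(X,Y) = 2.3352 bits

Marginal of Y (column sums):
  P(Y=0) = 8/39 + 2/39 + 0 = 10/39
  P(Y=1) = 2/39 + 2/39 + 6/13 = 22/39
  P(Y=2) = 1/39 + 4/39 + 2/39 = 7/39
H(Y) = -[(10/39)·log₂(10/39) + (22/39)·log₂(22/39) + (7/39)·log₂(7/39)]
  = 0.50345 + 0.46593 + 0.44478 = 1.4142 bits

H(X|Y) = H(X,Y) - H(Y) = 2.3352 - 1.4142 = 0.9210 bits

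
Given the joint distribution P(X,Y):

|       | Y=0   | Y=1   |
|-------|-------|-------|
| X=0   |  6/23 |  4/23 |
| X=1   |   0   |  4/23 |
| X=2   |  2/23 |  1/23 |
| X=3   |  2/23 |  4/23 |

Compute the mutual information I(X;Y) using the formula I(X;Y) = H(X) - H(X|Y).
0.2062 bits

I(X;Y) = H(X) - H(X|Y)

Marginal of X (row sums):
  P(X=0) = 6/23 + 4/23 = 10/23
  P(X=1) = 0 + 4/23 = 4/23
  P(X=2) = 2/23 + 1/23 = 3/23
  P(X=3) = 2/23 + 4/23 = 6/23
H(X) = -[(10/23)·log₂(10/23) + (4/23)·log₂(4/23) + (3/23)·log₂(3/23) + (6/23)·log₂(6/23)]
  = 0.52245 + 0.43888 + 0.38330 + 0.50572 = 1.85035 bits

Marginal of Y (column sums):
  P(Y=0) = 6/23 + 0 + 2/23 + 2/23 = 10/23
  P(Y=1) = 4/23 + 4/23 + 1/23 + 4/23 = 13/23
H(X|Y) = Σ_y P(y)·H(X|Y=y):
  Y=0: P(Y=0) = 10/23, P(X|Y=0) = (3/5, 0, 1/5, 1/5) → H(X|Y=0) = 1.37095
  Y=1: P(Y=1) = 13/23, P(X|Y=1) = (4/13, 4/13, 1/13, 4/13) → H(X|Y=1) = 1.85429
H(X|Y) = (10/23)·1.37095 + (13/23)·1.85429 = 1.64414 bits

I(X;Y) = H(X) - H(X|Y) = 1.85035 - 1.64414 = 0.2062 bits

Cross-check via I(X;Y) = H(X) + H(Y) - H(X,Y): computing H(Y) from the column sums and H(X,Y) from the 8 cells in the same way gives H(Y) = 0.98769 bits and H(X,Y) = 2.63183 bits, so
I(X;Y) = 1.85035 + 0.98769 - 2.63183 = 0.2062 bits ✓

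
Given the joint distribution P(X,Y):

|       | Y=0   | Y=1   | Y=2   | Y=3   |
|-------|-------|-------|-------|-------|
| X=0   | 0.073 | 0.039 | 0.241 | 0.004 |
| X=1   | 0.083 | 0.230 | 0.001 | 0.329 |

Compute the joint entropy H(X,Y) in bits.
2.3081 bits

H(X,Y) = -Σ_{x,y} P(x,y) log₂ P(x,y). Per-cell terms -P(x,y)·log₂P(x,y):
  X=0: 0.2756, 0.1825, 0.4947, 0.0319
  X=1: 0.2980, 0.4877, 0.0100, 0.5277
Sum of the 8 terms: H(X,Y) = 2.3081 bits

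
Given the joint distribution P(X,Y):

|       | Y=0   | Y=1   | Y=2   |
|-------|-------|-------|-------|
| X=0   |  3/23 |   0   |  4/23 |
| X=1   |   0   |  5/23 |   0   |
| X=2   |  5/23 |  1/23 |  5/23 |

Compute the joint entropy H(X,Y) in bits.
2.4547 bits

H(X,Y) = -Σ_{x,y} P(x,y) log₂ P(x,y). Per-cell terms -P(x,y)·log₂P(x,y):
  X=0: 0.3833, 0.0000, 0.4389
  X=1: 0.0000, 0.4786, 0.0000
  X=2: 0.4786, 0.1967, 0.4786
  (cells with P = 0 contribute 0)
Sum of the 9 terms: H(X,Y) = 2.4547 bits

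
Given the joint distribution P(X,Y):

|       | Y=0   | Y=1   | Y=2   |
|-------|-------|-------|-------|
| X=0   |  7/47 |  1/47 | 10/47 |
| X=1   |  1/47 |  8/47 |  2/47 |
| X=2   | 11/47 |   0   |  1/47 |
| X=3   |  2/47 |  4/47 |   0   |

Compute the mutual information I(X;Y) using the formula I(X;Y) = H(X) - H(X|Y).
0.5936 bits

I(X;Y) = H(X) - H(X|Y)

Marginal of X (row sums):
  P(X=0) = 7/47 + 1/47 + 10/47 = 18/47
  P(X=1) = 1/47 + 8/47 + 2/47 = 11/47
  P(X=2) = 11/47 + 0 + 1/47 = 12/47
  P(X=3) = 2/47 + 4/47 + 0 = 6/47
H(X) = -[(18/47)·log₂(18/47) + (11/47)·log₂(11/47) + (12/47)·log₂(12/47) + (6/47)·log₂(6/47)]
  = 0.530297 + 0.490356 + 0.502883 + 0.379101 = 1.902637 bits

Marginal of Y (column sums):
  P(Y=0) = 7/47 + 1/47 + 11/47 + 2/47 = 21/47
  P(Y=1) = 1/47 + 8/47 + 0 + 4/47 = 13/47
  P(Y=2) = 10/47 + 2/47 + 1/47 + 0 = 13/47
H(X|Y) = Σ_y P(y)·H(X|Y=y):
  Y=0: P(Y=0) = 21/47, P(X|Y=0) = (1/3, 1/21, 11/21, 2/21) → H(X|Y=0) = 1.549211
  Y=1: P(Y=1) = 13/47, P(X|Y=1) = (1/13, 8/13, 0, 4/13) → H(X|Y=1) = 1.238901
  Y=2: P(Y=2) = 13/47, P(X|Y=2) = (10/13, 2/13, 1/13, 0) → H(X|Y=2) = 0.991264
H(X|Y) = (21/47)·1.549211 + (13/47)·1.238901 + (13/47)·0.991264 = 1.309055 bits

I(X;Y) = H(X) - H(X|Y) = 1.902637 - 1.309055 = 0.5936 bits

Cross-check via I(X;Y) = H(X) + H(Y) - H(X,Y): computing H(Y) from the column sums and H(X,Y) from the 12 cells in the same way gives H(Y) = 1.545012 bits and H(X,Y) = 2.854067 bits, so
I(X;Y) = 1.902637 + 1.545012 - 2.854067 = 0.5936 bits ✓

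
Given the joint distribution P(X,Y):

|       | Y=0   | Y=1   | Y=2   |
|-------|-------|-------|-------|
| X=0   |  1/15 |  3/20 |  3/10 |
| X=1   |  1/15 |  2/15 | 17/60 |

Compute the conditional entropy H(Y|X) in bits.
1.3564 bits

H(Y|X) = H(X,Y) - H(X)

H(X,Y) = -Σ_{x,y} P(x,y) log₂ P(x,y). Per-cell terms -P(x,y)·log₂P(x,y):
  X=0: 0.26046, 0.41054, 0.52109
  X=1: 0.26046, 0.38759, 0.51550
Sum of the 6 terms: H(X,Y) = 2.3556 bits

Marginal of X (row sums):
  P(X=0) = 1/15 + 3/20 + 3/10 = 31/60
  P(X=1) = 1/15 + 2/15 + 17/60 = 29/60
H(X) = -[(31/60)·log₂(31/60) + (29/60)·log₂(29/60)]
  = 0.49223 + 0.50697 = 0.9992 bits

H(Y|X) = H(X,Y) - H(X) = 2.3556 - 0.9992 = 1.3564 bits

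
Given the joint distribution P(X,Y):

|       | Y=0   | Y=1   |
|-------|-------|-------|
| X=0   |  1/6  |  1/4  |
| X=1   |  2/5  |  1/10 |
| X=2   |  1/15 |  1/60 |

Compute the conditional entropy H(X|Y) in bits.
1.2026 bits

H(X|Y) = H(X,Y) - H(Y)

H(X,Y) = -Σ_{x,y} P(x,y) log₂ P(x,y). Per-cell terms -P(x,y)·log₂P(x,y):
  X=0: 0.43083, 0.50000
  X=1: 0.52877, 0.33219
  X=2: 0.26046, 0.09845
Sum of the 6 terms: H(X,Y) = 2.1507 bits

Marginal of Y (column sums):
  P(Y=0) = 1/6 + 2/5 + 1/15 = 19/30
  P(Y=1) = 1/4 + 1/10 + 1/60 = 11/30
H(Y) = -[(19/30)·log₂(19/30) + (11/30)·log₂(11/30)]
  = 0.41734 + 0.53073 = 0.9481 bits

H(X|Y) = H(X,Y) - H(Y) = 2.1507 - 0.9481 = 1.2026 bits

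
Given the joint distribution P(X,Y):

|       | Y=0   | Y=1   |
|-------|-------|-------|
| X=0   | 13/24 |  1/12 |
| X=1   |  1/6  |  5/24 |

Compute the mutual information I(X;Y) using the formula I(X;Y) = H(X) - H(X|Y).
0.1451 bits

I(X;Y) = H(X) - H(X|Y)

Marginal of X (row sums):
  P(X=0) = 13/24 + 1/12 = 5/8
  P(X=1) = 1/6 + 5/24 = 3/8
H(X) = -[(5/8)·log₂(5/8) + (3/8)·log₂(3/8)]
  = 0.4238 + 0.5306 = 0.9544 bits

Marginal of Y (column sums):
  P(Y=0) = 13/24 + 1/6 = 17/24
  P(Y=1) = 1/12 + 5/24 = 7/24
H(X|Y) = Σ_y P(y)·H(X|Y=y):
  Y=0: P(Y=0) = 17/24, P(X|Y=0) = (13/17, 4/17) → H(X|Y=0) = 0.7871
  Y=1: P(Y=1) = 7/24, P(X|Y=1) = (2/7, 5/7) → H(X|Y=1) = 0.8631
H(X|Y) = (17/24)·0.7871 + (7/24)·0.8631 = 0.8093 bits

I(X;Y) = H(X) - H(X|Y) = 0.9544 - 0.8093 = 0.1451 bits

Cross-check via I(X;Y) = H(X) + H(Y) - H(X,Y): computing H(Y) from the column sums and H(X,Y) from the 4 cells in the same way gives H(Y) = 0.8709 bits and H(X,Y) = 1.6802 bits, so
I(X;Y) = 0.9544 + 0.8709 - 1.6802 = 0.1451 bits ✓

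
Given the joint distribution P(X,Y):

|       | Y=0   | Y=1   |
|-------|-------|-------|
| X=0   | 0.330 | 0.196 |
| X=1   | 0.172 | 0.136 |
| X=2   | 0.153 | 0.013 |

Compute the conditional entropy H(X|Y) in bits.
1.3832 bits

H(X|Y) = H(X,Y) - H(Y)

H(X,Y) = -Σ_{x,y} P(x,y) log₂ P(x,y). Per-cell terms -P(x,y)·log₂P(x,y):
  X=0: 0.5278, 0.4608
  X=1: 0.4368, 0.3915
  X=2: 0.4144, 0.0814
Sum of the 6 terms: H(X,Y) = 2.3127 bits

Marginal of Y (column sums):
  P(Y=0) = 0.330 + 0.172 + 0.153 = 0.655
  P(Y=1) = 0.196 + 0.136 + 0.013 = 0.345
H(Y) = -[0.655·log₂(0.655) + 0.345·log₂(0.345)]
  = 0.3998 + 0.5297 = 0.9295 bits

H(X|Y) = H(X,Y) - H(Y) = 2.3127 - 0.9295 = 1.3832 bits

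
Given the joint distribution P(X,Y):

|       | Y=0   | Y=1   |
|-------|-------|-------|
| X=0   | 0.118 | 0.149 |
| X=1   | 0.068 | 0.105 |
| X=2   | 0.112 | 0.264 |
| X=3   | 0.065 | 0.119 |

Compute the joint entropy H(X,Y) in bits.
2.8610 bits

H(X,Y) = -Σ_{x,y} P(x,y) log₂ P(x,y). Per-cell terms -P(x,y)·log₂P(x,y):
  X=0: 0.36381, 0.40925
  X=1: 0.26373, 0.34141
  X=2: 0.35374, 0.50725
  X=3: 0.25632, 0.36545
Sum of the 8 terms: H(X,Y) = 2.8610 bits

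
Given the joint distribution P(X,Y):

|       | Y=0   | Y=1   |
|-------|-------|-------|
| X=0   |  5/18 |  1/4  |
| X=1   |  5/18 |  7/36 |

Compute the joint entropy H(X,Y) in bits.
1.9861 bits

H(X,Y) = -Σ_{x,y} P(x,y) log₂ P(x,y). Per-cell terms -P(x,y)·log₂P(x,y):
  X=0: 0.513332, 0.500000
  X=1: 0.513332, 0.459389
Sum of the 4 terms: H(X,Y) = 1.9861 bits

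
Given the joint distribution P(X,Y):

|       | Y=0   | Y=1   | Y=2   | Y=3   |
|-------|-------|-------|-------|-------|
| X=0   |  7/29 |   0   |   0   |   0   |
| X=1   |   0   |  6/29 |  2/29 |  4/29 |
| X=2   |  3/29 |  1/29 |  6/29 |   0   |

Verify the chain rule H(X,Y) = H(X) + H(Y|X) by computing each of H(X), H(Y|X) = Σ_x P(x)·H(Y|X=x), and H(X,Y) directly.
H(X) = 1.5514 bits, H(Y|X) = 1.0505 bits, H(X,Y) = 2.6019 bits

Marginal of X (row sums):
  P(X=0) = 7/29 + 0 + 0 + 0 = 7/29
  P(X=1) = 0 + 6/29 + 2/29 + 4/29 = 12/29
  P(X=2) = 3/29 + 1/29 + 6/29 + 0 = 10/29
H(X) = -[(7/29)·log₂(7/29) + (12/29)·log₂(12/29) + (10/29)·log₂(10/29)]
  = 0.49498 + 0.52677 + 0.52967 = 1.5514 bits

H(Y|X) = Σ_x P(x)·H(Y|X=x):
  X=0: P(X=0) = 7/29, P(Y|X=0) = (1, 0, 0, 0) → H(Y|X=0) = 0.00000
  X=1: P(X=1) = 12/29, P(Y|X=1) = (0, 1/2, 1/6, 1/3) → H(Y|X=1) = 1.45915
  X=2: P(X=2) = 10/29, P(Y|X=2) = (3/10, 1/10, 3/5, 0) → H(Y|X=2) = 1.29546
H(Y|X) = (7/29)·0.00000 + (12/29)·1.45915 + (10/29)·1.29546 = 1.0505 bits

H(X,Y) = -Σ_{x,y} P(x,y) log₂ P(x,y). Per-cell terms -P(x,y)·log₂P(x,y):
  X=0: 0.49498, 0.00000, 0.00000, 0.00000
  X=1: 0.00000, 0.47028, 0.26607, 0.39420
  X=2: 0.33859, 0.16752, 0.47028, 0.00000
  (cells with P = 0 contribute 0)
Sum of the 12 terms: H(X,Y) = 2.6019 bits

Chain rule check:
  H(X) + H(Y|X) = 1.5514 + 1.0505 = 2.6019 bits
  H(X,Y) = 2.6019 bits
✓ Chain rule verified.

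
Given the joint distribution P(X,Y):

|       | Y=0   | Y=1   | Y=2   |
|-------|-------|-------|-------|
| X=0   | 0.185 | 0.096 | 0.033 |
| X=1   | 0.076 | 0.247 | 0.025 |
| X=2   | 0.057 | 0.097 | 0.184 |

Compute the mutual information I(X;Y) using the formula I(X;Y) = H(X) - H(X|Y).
0.2631 bits

I(X;Y) = H(X) - H(X|Y)

Marginal of X (row sums):
  P(X=0) = 0.185 + 0.096 + 0.033 = 0.314
  P(X=1) = 0.076 + 0.247 + 0.025 = 0.348
  P(X=2) = 0.057 + 0.097 + 0.184 = 0.338
H(X) = -[0.314·log₂(0.314) + 0.348·log₂(0.348) + 0.338·log₂(0.338)]
  = 0.524745 + 0.529949 + 0.528938 = 1.58363 bits

Marginal of Y (column sums):
  P(Y=0) = 0.185 + 0.076 + 0.057 = 0.318
  P(Y=1) = 0.096 + 0.247 + 0.097 = 0.440
  P(Y=2) = 0.033 + 0.025 + 0.184 = 0.242
H(X|Y) = Σ_y P(y)·H(X|Y=y):
  Y=0: P(Y=0) = 0.318, P(X|Y=0) = (185/318, 38/159, 19/106) → H(X|Y=0) = 1.392685
  Y=1: P(Y=1) = 0.440, P(X|Y=1) = (12/55, 247/440, 97/440) → H(X|Y=1) = 1.427736
  Y=2: P(Y=2) = 0.242, P(X|Y=2) = (3/22, 25/242, 92/121) → H(X|Y=2) = 1.030860
H(X|Y) = 0.318·1.392685 + 0.440·1.427736 + 0.242·1.030860 = 1.32055 bits

I(X;Y) = H(X) - H(X|Y) = 1.58363 - 1.32055 = 0.2631 bits

Cross-check via I(X;Y) = H(X) + H(Y) - H(X,Y): computing H(Y) from the column sums and H(X,Y) from the 9 cells in the same way gives H(Y) = 1.54212 bits and H(X,Y) = 2.86267 bits, so
I(X;Y) = 1.58363 + 1.54212 - 2.86267 = 0.2631 bits ✓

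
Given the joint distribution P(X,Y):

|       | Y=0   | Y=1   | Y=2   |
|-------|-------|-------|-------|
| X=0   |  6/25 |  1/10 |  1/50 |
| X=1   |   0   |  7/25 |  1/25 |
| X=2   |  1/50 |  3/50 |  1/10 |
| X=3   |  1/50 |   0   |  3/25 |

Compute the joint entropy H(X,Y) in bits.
2.8077 bits

H(X,Y) = -Σ_{x,y} P(x,y) log₂ P(x,y). Per-cell terms -P(x,y)·log₂P(x,y):
  X=0: 0.49413, 0.33219, 0.11288
  X=1: 0.00000, 0.51422, 0.18575
  X=2: 0.11288, 0.24353, 0.33219
  X=3: 0.11288, 0.00000, 0.36707
  (cells with P = 0 contribute 0)
Sum of the 12 terms: H(X,Y) = 2.8077 bits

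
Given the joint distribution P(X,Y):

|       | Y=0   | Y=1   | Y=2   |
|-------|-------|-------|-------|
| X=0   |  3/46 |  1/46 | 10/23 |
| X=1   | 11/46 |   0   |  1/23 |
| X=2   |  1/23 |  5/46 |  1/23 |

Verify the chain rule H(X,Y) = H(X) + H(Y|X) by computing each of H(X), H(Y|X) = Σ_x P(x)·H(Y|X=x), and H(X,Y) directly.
H(X) = 1.4654 bits, H(Y|X) = 0.8656 bits, H(X,Y) = 2.3310 bits

Marginal of X (row sums):
  P(X=0) = 3/46 + 1/46 + 10/23 = 12/23
  P(X=1) = 11/46 + 0 + 1/23 = 13/46
  P(X=2) = 1/23 + 5/46 + 1/23 = 9/46
H(X) = -[(12/23)·log₂(12/23) + (13/46)·log₂(13/46) + (9/46)·log₂(9/46)]
  = 0.48970 + 0.51523 + 0.46049 = 1.4654 bits

H(Y|X) = Σ_x P(x)·H(Y|X=x):
  X=0: P(X=0) = 12/23, P(Y|X=0) = (1/8, 1/24, 5/6) → H(Y|X=0) = 0.78524
  X=1: P(X=1) = 13/46, P(Y|X=1) = (11/13, 0, 2/13) → H(Y|X=1) = 0.61938
  X=2: P(X=2) = 9/46, P(Y|X=2) = (2/9, 5/9, 2/9) → H(Y|X=2) = 1.43552
H(Y|X) = (12/23)·0.78524 + (13/46)·0.61938 + (9/46)·1.43552 = 0.8656 bits

H(X,Y) = -Σ_{x,y} P(x,y) log₂ P(x,y). Per-cell terms -P(x,y)·log₂P(x,y):
  X=0: 0.25687, 0.12008, 0.52245
  X=1: 0.49360, 0.00000, 0.19668
  X=2: 0.19668, 0.34800, 0.19668
  (cells with P = 0 contribute 0)
Sum of the 9 terms: H(X,Y) = 2.3310 bits

Chain rule check:
  H(X) + H(Y|X) = 1.4654 + 0.8656 = 2.3310 bits
  H(X,Y) = 2.3310 bits
✓ Chain rule verified.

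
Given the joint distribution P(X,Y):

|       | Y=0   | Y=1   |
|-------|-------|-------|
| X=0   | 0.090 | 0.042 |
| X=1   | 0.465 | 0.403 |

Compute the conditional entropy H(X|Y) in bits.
0.5556 bits

H(X|Y) = H(X,Y) - H(Y)

H(X,Y) = -Σ_{x,y} P(x,y) log₂ P(x,y). Per-cell terms -P(x,y)·log₂P(x,y):
  X=0: 0.312654, 0.192086
  X=1: 0.513684, 0.528393
Sum of the 4 terms: H(X,Y) = 1.54682 bits

Marginal of Y (column sums):
  P(Y=0) = 0.090 + 0.465 = 0.555
  P(Y=1) = 0.042 + 0.403 = 0.445
H(Y) = -[0.555·log₂(0.555) + 0.445·log₂(0.445)]
  = 0.471439 + 0.519815 = 0.99125 bits

H(X|Y) = H(X,Y) - H(Y) = 1.54682 - 0.99125 = 0.5556 bits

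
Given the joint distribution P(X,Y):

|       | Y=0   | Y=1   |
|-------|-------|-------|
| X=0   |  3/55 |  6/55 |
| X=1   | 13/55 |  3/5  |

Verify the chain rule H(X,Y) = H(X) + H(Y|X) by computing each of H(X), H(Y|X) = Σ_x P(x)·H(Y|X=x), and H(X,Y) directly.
H(X) = 0.6429 bits, H(Y|X) = 0.8687 bits, H(X,Y) = 1.5116 bits

Marginal of X (row sums):
  P(X=0) = 3/55 + 6/55 = 9/55
  P(X=1) = 13/55 + 3/5 = 46/55
H(X) = -[(9/55)·log₂(9/55) + (46/55)·log₂(46/55)]
  = 0.42733 + 0.21561 = 0.6429 bits

H(Y|X) = Σ_x P(x)·H(Y|X=x):
  X=0: P(X=0) = 9/55, P(Y|X=0) = (1/3, 2/3) → H(Y|X=0) = 0.91830
  X=1: P(X=1) = 46/55, P(Y|X=1) = (13/46, 33/46) → H(Y|X=1) = 0.85898
H(Y|X) = (9/55)·0.91830 + (46/55)·0.85898 = 0.8687 bits

H(X,Y) = -Σ_{x,y} P(x,y) log₂ P(x,y). Per-cell terms -P(x,y)·log₂P(x,y):
  X=0: 0.22889, 0.34870
  X=1: 0.49185, 0.44218
Sum of the 4 terms: H(X,Y) = 1.5116 bits

Chain rule check:
  H(X) + H(Y|X) = 0.6429 + 0.8687 = 1.5116 bits
  H(X,Y) = 1.5116 bits
✓ Chain rule verified.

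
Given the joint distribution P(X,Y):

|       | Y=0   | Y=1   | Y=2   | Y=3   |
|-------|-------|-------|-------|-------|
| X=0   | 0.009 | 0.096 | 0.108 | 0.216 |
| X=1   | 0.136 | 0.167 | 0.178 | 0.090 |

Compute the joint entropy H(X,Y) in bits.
2.7886 bits

H(X,Y) = -Σ_{x,y} P(x,y) log₂ P(x,y). Per-cell terms -P(x,y)·log₂P(x,y):
  X=0: 0.06116, 0.32456, 0.34678, 0.47755
  X=1: 0.39145, 0.43121, 0.44323, 0.31265
Sum of the 8 terms: H(X,Y) = 2.7886 bits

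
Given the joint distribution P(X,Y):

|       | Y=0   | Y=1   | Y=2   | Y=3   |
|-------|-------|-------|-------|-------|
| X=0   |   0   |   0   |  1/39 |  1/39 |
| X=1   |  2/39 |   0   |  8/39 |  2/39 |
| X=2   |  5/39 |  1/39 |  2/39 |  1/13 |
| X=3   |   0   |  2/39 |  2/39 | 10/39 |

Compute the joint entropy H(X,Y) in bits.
3.1422 bits

H(X,Y) = -Σ_{x,y} P(x,y) log₂ P(x,y). Per-cell terms -P(x,y)·log₂P(x,y):
  X=0: 0.00000, 0.00000, 0.13552, 0.13552
  X=1: 0.21976, 0.00000, 0.46880, 0.21976
  X=2: 0.37993, 0.13552, 0.21976, 0.28465
  X=3: 0.00000, 0.21976, 0.21976, 0.50345
  (cells with P = 0 contribute 0)
Sum of the 16 terms: H(X,Y) = 3.1422 bits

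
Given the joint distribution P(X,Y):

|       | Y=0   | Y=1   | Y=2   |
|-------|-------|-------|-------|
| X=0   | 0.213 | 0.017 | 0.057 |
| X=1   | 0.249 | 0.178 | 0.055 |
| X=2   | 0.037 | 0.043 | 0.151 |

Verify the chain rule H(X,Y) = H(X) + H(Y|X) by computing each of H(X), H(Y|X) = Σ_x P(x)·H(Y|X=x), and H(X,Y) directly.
H(X) = 1.5127 bits, H(Y|X) = 1.2539 bits, H(X,Y) = 2.7666 bits

Marginal of X (row sums):
  P(X=0) = 0.213 + 0.017 + 0.057 = 0.287
  P(X=1) = 0.249 + 0.178 + 0.055 = 0.482
  P(X=2) = 0.037 + 0.043 + 0.151 = 0.231
H(X) = -[0.287·log₂(0.287) + 0.482·log₂(0.482) + 0.231·log₂(0.231)]
  = 0.516852 + 0.507495 + 0.488342 = 1.5127 bits

H(Y|X) = Σ_x P(x)·H(Y|X=x):
  X=0: P(X=0) = 0.287, P(Y|X=0) = (213/287, 17/287, 57/287) → H(Y|X=0) = 1.023950
  X=1: P(X=1) = 0.482, P(Y|X=1) = (249/482, 89/241, 55/482) → H(Y|X=1) = 1.380325
  X=2: P(X=2) = 0.231, P(Y|X=2) = (37/231, 43/231, 151/231) → H(Y|X=2) = 1.275653
H(Y|X) = 0.287·1.023950 + 0.482·1.380325 + 0.231·1.275653 = 1.2539 bits

H(X,Y) = -Σ_{x,y} P(x,y) log₂ P(x,y). Per-cell terms -P(x,y)·log₂P(x,y):
  X=0: 0.475219, 0.099931, 0.235575
  X=1: 0.499440, 0.443229, 0.230143
  X=2: 0.175984, 0.195199, 0.411834
Sum of the 9 terms: H(X,Y) = 2.7666 bits

Chain rule check:
  H(X) + H(Y|X) = 1.5127 + 1.2539 = 2.7666 bits
  H(X,Y) = 2.7666 bits
✓ Chain rule verified.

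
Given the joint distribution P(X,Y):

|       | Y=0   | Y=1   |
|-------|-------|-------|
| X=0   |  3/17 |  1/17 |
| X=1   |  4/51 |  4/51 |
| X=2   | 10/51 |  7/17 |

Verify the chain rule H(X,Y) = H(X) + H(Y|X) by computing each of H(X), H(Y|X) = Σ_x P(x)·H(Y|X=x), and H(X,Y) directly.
H(X) = 1.3469 bits, H(Y|X) = 0.8992 bits, H(X,Y) = 2.2461 bits

Marginal of X (row sums):
  P(X=0) = 3/17 + 1/17 = 4/17
  P(X=1) = 4/51 + 4/51 = 8/51
  P(X=2) = 10/51 + 7/17 = 31/51
H(X) = -[(4/17)·log₂(4/17) + (8/51)·log₂(8/51) + (31/51)·log₂(31/51)]
  = 0.49117 + 0.41920 + 0.43657 = 1.3469 bits

H(Y|X) = Σ_x P(x)·H(Y|X=x):
  X=0: P(X=0) = 4/17, P(Y|X=0) = (3/4, 1/4) → H(Y|X=0) = 0.81128
  X=1: P(X=1) = 8/51, P(Y|X=1) = (1/2, 1/2) → H(Y|X=1) = 1.00000
  X=2: P(X=2) = 31/51, P(Y|X=2) = (10/31, 21/31) → H(Y|X=2) = 0.90717
H(Y|X) = (4/17)·0.81128 + (8/51)·1.00000 + (31/51)·0.90717 = 0.8992 bits

H(X,Y) = -Σ_{x,y} P(x,y) log₂ P(x,y). Per-cell terms -P(x,y)·log₂P(x,y):
  X=0: 0.44162, 0.24044
  X=1: 0.28803, 0.28803
  X=2: 0.46088, 0.52710
Sum of the 6 terms: H(X,Y) = 2.2461 bits

Chain rule check:
  H(X) + H(Y|X) = 1.3469 + 0.8992 = 2.2461 bits
  H(X,Y) = 2.2461 bits
✓ Chain rule verified.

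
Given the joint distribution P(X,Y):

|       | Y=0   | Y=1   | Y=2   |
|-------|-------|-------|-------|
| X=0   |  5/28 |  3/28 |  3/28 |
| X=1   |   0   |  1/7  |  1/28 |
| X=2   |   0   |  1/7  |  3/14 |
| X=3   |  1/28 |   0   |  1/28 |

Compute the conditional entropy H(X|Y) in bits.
1.3924 bits

H(X|Y) = H(X,Y) - H(Y)

H(X,Y) = -Σ_{x,y} P(x,y) log₂ P(x,y). Per-cell terms -P(x,y)·log₂P(x,y):
  X=0: 0.443826, 0.345256, 0.345256
  X=1: 0.000000, 0.401051, 0.171691
  X=2: 0.000000, 0.401051, 0.476227
  X=3: 0.171691, 0.000000, 0.171691
  (cells with P = 0 contribute 0)
Sum of the 12 terms: H(X,Y) = 2.92774 bits

Marginal of Y (column sums):
  P(Y=0) = 5/28 + 0 + 0 + 1/28 = 3/14
  P(Y=1) = 3/28 + 1/7 + 1/7 + 0 = 11/28
  P(Y=2) = 3/28 + 1/28 + 3/14 + 1/28 = 11/28
H(Y) = -[(3/14)·log₂(3/14) + (11/28)·log₂(11/28) + (11/28)·log₂(11/28)]
  = 0.476227 + 0.529541 + 0.529541 = 1.53531 bits

H(X|Y) = H(X,Y) - H(Y) = 2.92774 - 1.53531 = 1.3924 bits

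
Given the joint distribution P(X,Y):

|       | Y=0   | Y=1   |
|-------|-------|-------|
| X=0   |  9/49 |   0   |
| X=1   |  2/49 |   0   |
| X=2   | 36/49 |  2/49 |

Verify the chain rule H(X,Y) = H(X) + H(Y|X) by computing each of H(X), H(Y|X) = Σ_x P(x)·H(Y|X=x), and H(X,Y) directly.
H(X) = 0.9218 bits, H(Y|X) = 0.2307 bits, H(X,Y) = 1.1525 bits

Marginal of X (row sums):
  P(X=0) = 9/49 + 0 = 9/49
  P(X=1) = 2/49 + 0 = 2/49
  P(X=2) = 36/49 + 2/49 = 38/49
H(X) = -[(9/49)·log₂(9/49) + (2/49)·log₂(2/49) + (38/49)·log₂(38/49)]
  = 0.44904 + 0.18836 + 0.28444 = 0.9218 bits

H(Y|X) = Σ_x P(x)·H(Y|X=x):
  X=0: P(X=0) = 9/49, P(Y|X=0) = (1, 0) → H(Y|X=0) = 0.00000
  X=1: P(X=1) = 2/49, P(Y|X=1) = (1, 0) → H(Y|X=1) = 0.00000
  X=2: P(X=2) = 38/49, P(Y|X=2) = (18/19, 1/19) → H(Y|X=2) = 0.29747
H(Y|X) = (9/49)·0.00000 + (2/49)·0.00000 + (38/49)·0.29747 = 0.2307 bits

H(X,Y) = -Σ_{x,y} P(x,y) log₂ P(x,y). Per-cell terms -P(x,y)·log₂P(x,y):
  X=0: 0.44904, 0.00000
  X=1: 0.18836, 0.00000
  X=2: 0.32678, 0.18836
  (cells with P = 0 contribute 0)
Sum of the 6 terms: H(X,Y) = 1.1525 bits

Chain rule check:
  H(X) + H(Y|X) = 0.9218 + 0.2307 = 1.1525 bits
  H(X,Y) = 1.1525 bits
✓ Chain rule verified.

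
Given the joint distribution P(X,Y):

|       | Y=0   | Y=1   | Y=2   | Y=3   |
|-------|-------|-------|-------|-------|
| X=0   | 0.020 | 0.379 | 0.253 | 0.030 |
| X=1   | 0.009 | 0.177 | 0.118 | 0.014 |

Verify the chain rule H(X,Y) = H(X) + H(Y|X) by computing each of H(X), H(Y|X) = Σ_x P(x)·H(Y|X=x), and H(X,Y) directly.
H(X) = 0.9022 bits, H(Y|X) = 1.3480 bits, H(X,Y) = 2.2502 bits

Marginal of X (row sums):
  P(X=0) = 0.020 + 0.379 + 0.253 + 0.030 = 0.682
  P(X=1) = 0.009 + 0.177 + 0.118 + 0.014 = 0.318
H(X) = -[0.682·log₂(0.682) + 0.318·log₂(0.318)]
  = 0.3766 + 0.5256 = 0.9022 bits

H(Y|X) = Σ_x P(x)·H(Y|X=x):
  X=0: P(X=0) = 0.682, P(Y|X=0) = (10/341, 379/682, 23/62, 15/341) → H(Y|X=0) = 1.3493
  X=1: P(X=1) = 0.318, P(Y|X=1) = (3/106, 59/106, 59/159, 7/159) → H(Y|X=1) = 1.3451
H(Y|X) = 0.682·1.3493 + 0.318·1.3451 = 1.3480 bits

H(X,Y) = -Σ_{x,y} P(x,y) log₂ P(x,y). Per-cell terms -P(x,y)·log₂P(x,y):
  X=0: 0.1129, 0.5305, 0.5016, 0.1518
  X=1: 0.0612, 0.4422, 0.3638, 0.0862
Sum of the 8 terms: H(X,Y) = 2.2502 bits

Chain rule check:
  H(X) + H(Y|X) = 0.9022 + 1.3480 = 2.2502 bits
  H(X,Y) = 2.2502 bits
✓ Chain rule verified.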